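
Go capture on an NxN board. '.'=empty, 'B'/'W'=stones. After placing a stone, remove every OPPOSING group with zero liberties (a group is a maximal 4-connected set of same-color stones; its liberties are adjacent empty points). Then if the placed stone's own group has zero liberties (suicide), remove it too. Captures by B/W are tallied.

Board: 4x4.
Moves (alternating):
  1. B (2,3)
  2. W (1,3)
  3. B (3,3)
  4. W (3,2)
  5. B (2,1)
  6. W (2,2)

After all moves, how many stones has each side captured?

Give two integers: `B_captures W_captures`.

Move 1: B@(2,3) -> caps B=0 W=0
Move 2: W@(1,3) -> caps B=0 W=0
Move 3: B@(3,3) -> caps B=0 W=0
Move 4: W@(3,2) -> caps B=0 W=0
Move 5: B@(2,1) -> caps B=0 W=0
Move 6: W@(2,2) -> caps B=0 W=2

Answer: 0 2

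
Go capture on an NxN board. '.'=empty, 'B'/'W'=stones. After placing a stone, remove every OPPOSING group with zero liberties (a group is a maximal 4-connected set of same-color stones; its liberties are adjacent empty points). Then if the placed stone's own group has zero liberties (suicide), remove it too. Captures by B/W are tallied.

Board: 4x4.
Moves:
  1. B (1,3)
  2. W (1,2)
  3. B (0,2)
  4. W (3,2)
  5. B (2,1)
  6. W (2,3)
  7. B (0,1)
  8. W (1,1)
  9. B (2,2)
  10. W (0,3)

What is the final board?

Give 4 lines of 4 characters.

Answer: .BBW
.WW.
.BBW
..W.

Derivation:
Move 1: B@(1,3) -> caps B=0 W=0
Move 2: W@(1,2) -> caps B=0 W=0
Move 3: B@(0,2) -> caps B=0 W=0
Move 4: W@(3,2) -> caps B=0 W=0
Move 5: B@(2,1) -> caps B=0 W=0
Move 6: W@(2,3) -> caps B=0 W=0
Move 7: B@(0,1) -> caps B=0 W=0
Move 8: W@(1,1) -> caps B=0 W=0
Move 9: B@(2,2) -> caps B=0 W=0
Move 10: W@(0,3) -> caps B=0 W=1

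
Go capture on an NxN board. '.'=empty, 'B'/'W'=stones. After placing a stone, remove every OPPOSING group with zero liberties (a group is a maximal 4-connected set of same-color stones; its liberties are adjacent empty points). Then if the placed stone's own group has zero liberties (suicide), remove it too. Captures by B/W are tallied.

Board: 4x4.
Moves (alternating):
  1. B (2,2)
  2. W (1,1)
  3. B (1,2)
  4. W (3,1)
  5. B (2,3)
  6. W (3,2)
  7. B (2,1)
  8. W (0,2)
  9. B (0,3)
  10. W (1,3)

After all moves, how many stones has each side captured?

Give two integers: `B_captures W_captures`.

Answer: 0 1

Derivation:
Move 1: B@(2,2) -> caps B=0 W=0
Move 2: W@(1,1) -> caps B=0 W=0
Move 3: B@(1,2) -> caps B=0 W=0
Move 4: W@(3,1) -> caps B=0 W=0
Move 5: B@(2,3) -> caps B=0 W=0
Move 6: W@(3,2) -> caps B=0 W=0
Move 7: B@(2,1) -> caps B=0 W=0
Move 8: W@(0,2) -> caps B=0 W=0
Move 9: B@(0,3) -> caps B=0 W=0
Move 10: W@(1,3) -> caps B=0 W=1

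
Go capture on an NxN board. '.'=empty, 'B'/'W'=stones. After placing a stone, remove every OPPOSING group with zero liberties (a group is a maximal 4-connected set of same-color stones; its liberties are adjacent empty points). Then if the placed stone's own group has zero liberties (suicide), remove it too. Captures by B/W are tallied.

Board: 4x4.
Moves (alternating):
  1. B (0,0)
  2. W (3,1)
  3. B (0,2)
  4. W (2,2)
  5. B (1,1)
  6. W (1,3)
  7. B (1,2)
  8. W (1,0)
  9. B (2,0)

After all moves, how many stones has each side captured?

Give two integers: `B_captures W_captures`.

Move 1: B@(0,0) -> caps B=0 W=0
Move 2: W@(3,1) -> caps B=0 W=0
Move 3: B@(0,2) -> caps B=0 W=0
Move 4: W@(2,2) -> caps B=0 W=0
Move 5: B@(1,1) -> caps B=0 W=0
Move 6: W@(1,3) -> caps B=0 W=0
Move 7: B@(1,2) -> caps B=0 W=0
Move 8: W@(1,0) -> caps B=0 W=0
Move 9: B@(2,0) -> caps B=1 W=0

Answer: 1 0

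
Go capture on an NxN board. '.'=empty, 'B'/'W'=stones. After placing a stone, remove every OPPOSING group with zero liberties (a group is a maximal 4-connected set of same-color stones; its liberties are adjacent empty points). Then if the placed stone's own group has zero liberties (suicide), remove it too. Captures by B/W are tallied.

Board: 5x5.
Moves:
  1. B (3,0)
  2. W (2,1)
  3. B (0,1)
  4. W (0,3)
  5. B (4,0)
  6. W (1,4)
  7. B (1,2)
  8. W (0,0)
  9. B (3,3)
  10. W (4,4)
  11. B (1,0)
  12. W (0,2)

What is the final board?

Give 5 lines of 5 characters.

Move 1: B@(3,0) -> caps B=0 W=0
Move 2: W@(2,1) -> caps B=0 W=0
Move 3: B@(0,1) -> caps B=0 W=0
Move 4: W@(0,3) -> caps B=0 W=0
Move 5: B@(4,0) -> caps B=0 W=0
Move 6: W@(1,4) -> caps B=0 W=0
Move 7: B@(1,2) -> caps B=0 W=0
Move 8: W@(0,0) -> caps B=0 W=0
Move 9: B@(3,3) -> caps B=0 W=0
Move 10: W@(4,4) -> caps B=0 W=0
Move 11: B@(1,0) -> caps B=1 W=0
Move 12: W@(0,2) -> caps B=1 W=0

Answer: .BWW.
B.B.W
.W...
B..B.
B...W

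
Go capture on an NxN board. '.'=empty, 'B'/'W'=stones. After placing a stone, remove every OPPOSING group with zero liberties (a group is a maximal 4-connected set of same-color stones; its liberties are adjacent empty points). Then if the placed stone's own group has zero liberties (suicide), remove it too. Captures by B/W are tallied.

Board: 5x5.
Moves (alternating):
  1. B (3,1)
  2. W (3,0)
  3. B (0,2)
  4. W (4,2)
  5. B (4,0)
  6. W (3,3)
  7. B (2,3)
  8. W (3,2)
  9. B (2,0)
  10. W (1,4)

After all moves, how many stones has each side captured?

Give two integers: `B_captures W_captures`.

Answer: 1 0

Derivation:
Move 1: B@(3,1) -> caps B=0 W=0
Move 2: W@(3,0) -> caps B=0 W=0
Move 3: B@(0,2) -> caps B=0 W=0
Move 4: W@(4,2) -> caps B=0 W=0
Move 5: B@(4,0) -> caps B=0 W=0
Move 6: W@(3,3) -> caps B=0 W=0
Move 7: B@(2,3) -> caps B=0 W=0
Move 8: W@(3,2) -> caps B=0 W=0
Move 9: B@(2,0) -> caps B=1 W=0
Move 10: W@(1,4) -> caps B=1 W=0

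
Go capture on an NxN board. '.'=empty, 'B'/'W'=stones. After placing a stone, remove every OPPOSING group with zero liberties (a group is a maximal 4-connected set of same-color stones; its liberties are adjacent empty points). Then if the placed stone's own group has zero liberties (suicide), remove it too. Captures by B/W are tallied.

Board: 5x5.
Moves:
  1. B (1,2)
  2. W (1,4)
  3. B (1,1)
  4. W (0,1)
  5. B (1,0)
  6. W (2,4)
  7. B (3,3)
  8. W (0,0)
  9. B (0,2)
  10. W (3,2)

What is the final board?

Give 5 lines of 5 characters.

Move 1: B@(1,2) -> caps B=0 W=0
Move 2: W@(1,4) -> caps B=0 W=0
Move 3: B@(1,1) -> caps B=0 W=0
Move 4: W@(0,1) -> caps B=0 W=0
Move 5: B@(1,0) -> caps B=0 W=0
Move 6: W@(2,4) -> caps B=0 W=0
Move 7: B@(3,3) -> caps B=0 W=0
Move 8: W@(0,0) -> caps B=0 W=0
Move 9: B@(0,2) -> caps B=2 W=0
Move 10: W@(3,2) -> caps B=2 W=0

Answer: ..B..
BBB.W
....W
..WB.
.....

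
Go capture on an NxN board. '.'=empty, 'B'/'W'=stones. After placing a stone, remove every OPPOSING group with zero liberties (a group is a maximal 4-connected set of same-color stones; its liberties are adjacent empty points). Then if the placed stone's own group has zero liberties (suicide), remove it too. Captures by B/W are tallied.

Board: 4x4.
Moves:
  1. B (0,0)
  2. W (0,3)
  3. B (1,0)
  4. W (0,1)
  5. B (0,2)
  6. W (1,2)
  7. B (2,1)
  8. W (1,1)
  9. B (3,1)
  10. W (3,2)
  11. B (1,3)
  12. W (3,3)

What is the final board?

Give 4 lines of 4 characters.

Answer: BW.W
BWWB
.B..
.BWW

Derivation:
Move 1: B@(0,0) -> caps B=0 W=0
Move 2: W@(0,3) -> caps B=0 W=0
Move 3: B@(1,0) -> caps B=0 W=0
Move 4: W@(0,1) -> caps B=0 W=0
Move 5: B@(0,2) -> caps B=0 W=0
Move 6: W@(1,2) -> caps B=0 W=1
Move 7: B@(2,1) -> caps B=0 W=1
Move 8: W@(1,1) -> caps B=0 W=1
Move 9: B@(3,1) -> caps B=0 W=1
Move 10: W@(3,2) -> caps B=0 W=1
Move 11: B@(1,3) -> caps B=0 W=1
Move 12: W@(3,3) -> caps B=0 W=1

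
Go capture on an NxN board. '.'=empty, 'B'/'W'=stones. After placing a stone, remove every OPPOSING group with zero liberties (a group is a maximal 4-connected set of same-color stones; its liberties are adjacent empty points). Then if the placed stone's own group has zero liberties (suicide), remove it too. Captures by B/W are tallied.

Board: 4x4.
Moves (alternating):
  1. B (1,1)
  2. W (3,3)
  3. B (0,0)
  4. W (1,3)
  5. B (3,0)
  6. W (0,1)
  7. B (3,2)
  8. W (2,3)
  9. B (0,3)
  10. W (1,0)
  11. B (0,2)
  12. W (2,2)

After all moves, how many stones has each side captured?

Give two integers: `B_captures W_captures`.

Move 1: B@(1,1) -> caps B=0 W=0
Move 2: W@(3,3) -> caps B=0 W=0
Move 3: B@(0,0) -> caps B=0 W=0
Move 4: W@(1,3) -> caps B=0 W=0
Move 5: B@(3,0) -> caps B=0 W=0
Move 6: W@(0,1) -> caps B=0 W=0
Move 7: B@(3,2) -> caps B=0 W=0
Move 8: W@(2,3) -> caps B=0 W=0
Move 9: B@(0,3) -> caps B=0 W=0
Move 10: W@(1,0) -> caps B=0 W=1
Move 11: B@(0,2) -> caps B=0 W=1
Move 12: W@(2,2) -> caps B=0 W=1

Answer: 0 1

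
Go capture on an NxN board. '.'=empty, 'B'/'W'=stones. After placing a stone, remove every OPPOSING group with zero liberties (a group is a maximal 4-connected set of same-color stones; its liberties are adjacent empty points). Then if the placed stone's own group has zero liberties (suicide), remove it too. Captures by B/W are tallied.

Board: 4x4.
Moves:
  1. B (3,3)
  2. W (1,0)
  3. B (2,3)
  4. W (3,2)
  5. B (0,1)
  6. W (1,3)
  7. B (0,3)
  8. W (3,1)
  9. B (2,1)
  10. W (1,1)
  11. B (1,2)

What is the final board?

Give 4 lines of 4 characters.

Answer: .B.B
WWB.
.B.B
.WWB

Derivation:
Move 1: B@(3,3) -> caps B=0 W=0
Move 2: W@(1,0) -> caps B=0 W=0
Move 3: B@(2,3) -> caps B=0 W=0
Move 4: W@(3,2) -> caps B=0 W=0
Move 5: B@(0,1) -> caps B=0 W=0
Move 6: W@(1,3) -> caps B=0 W=0
Move 7: B@(0,3) -> caps B=0 W=0
Move 8: W@(3,1) -> caps B=0 W=0
Move 9: B@(2,1) -> caps B=0 W=0
Move 10: W@(1,1) -> caps B=0 W=0
Move 11: B@(1,2) -> caps B=1 W=0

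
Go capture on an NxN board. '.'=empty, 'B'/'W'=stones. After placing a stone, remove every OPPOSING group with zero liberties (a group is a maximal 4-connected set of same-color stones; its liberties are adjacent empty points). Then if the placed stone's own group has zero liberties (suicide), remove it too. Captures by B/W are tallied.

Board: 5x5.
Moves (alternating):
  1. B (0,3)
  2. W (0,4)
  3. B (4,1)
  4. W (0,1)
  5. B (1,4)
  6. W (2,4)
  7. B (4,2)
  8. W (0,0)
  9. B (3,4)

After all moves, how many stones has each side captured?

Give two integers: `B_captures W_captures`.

Move 1: B@(0,3) -> caps B=0 W=0
Move 2: W@(0,4) -> caps B=0 W=0
Move 3: B@(4,1) -> caps B=0 W=0
Move 4: W@(0,1) -> caps B=0 W=0
Move 5: B@(1,4) -> caps B=1 W=0
Move 6: W@(2,4) -> caps B=1 W=0
Move 7: B@(4,2) -> caps B=1 W=0
Move 8: W@(0,0) -> caps B=1 W=0
Move 9: B@(3,4) -> caps B=1 W=0

Answer: 1 0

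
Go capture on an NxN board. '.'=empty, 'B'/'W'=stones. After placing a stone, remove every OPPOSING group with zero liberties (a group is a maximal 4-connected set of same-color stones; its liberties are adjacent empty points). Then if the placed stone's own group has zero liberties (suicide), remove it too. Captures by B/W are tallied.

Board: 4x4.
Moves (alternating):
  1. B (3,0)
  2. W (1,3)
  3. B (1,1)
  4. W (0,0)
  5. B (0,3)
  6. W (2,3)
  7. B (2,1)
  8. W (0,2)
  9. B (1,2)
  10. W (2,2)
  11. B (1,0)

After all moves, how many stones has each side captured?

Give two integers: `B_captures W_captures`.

Move 1: B@(3,0) -> caps B=0 W=0
Move 2: W@(1,3) -> caps B=0 W=0
Move 3: B@(1,1) -> caps B=0 W=0
Move 4: W@(0,0) -> caps B=0 W=0
Move 5: B@(0,3) -> caps B=0 W=0
Move 6: W@(2,3) -> caps B=0 W=0
Move 7: B@(2,1) -> caps B=0 W=0
Move 8: W@(0,2) -> caps B=0 W=1
Move 9: B@(1,2) -> caps B=0 W=1
Move 10: W@(2,2) -> caps B=0 W=1
Move 11: B@(1,0) -> caps B=0 W=1

Answer: 0 1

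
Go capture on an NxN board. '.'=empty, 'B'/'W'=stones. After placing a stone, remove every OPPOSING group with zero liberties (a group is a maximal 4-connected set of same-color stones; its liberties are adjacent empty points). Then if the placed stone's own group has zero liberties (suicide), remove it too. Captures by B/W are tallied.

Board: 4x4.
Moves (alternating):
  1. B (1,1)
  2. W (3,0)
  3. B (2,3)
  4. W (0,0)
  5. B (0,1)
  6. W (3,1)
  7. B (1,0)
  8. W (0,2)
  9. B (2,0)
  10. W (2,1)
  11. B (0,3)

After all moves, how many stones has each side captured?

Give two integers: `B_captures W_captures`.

Move 1: B@(1,1) -> caps B=0 W=0
Move 2: W@(3,0) -> caps B=0 W=0
Move 3: B@(2,3) -> caps B=0 W=0
Move 4: W@(0,0) -> caps B=0 W=0
Move 5: B@(0,1) -> caps B=0 W=0
Move 6: W@(3,1) -> caps B=0 W=0
Move 7: B@(1,0) -> caps B=1 W=0
Move 8: W@(0,2) -> caps B=1 W=0
Move 9: B@(2,0) -> caps B=1 W=0
Move 10: W@(2,1) -> caps B=1 W=0
Move 11: B@(0,3) -> caps B=1 W=0

Answer: 1 0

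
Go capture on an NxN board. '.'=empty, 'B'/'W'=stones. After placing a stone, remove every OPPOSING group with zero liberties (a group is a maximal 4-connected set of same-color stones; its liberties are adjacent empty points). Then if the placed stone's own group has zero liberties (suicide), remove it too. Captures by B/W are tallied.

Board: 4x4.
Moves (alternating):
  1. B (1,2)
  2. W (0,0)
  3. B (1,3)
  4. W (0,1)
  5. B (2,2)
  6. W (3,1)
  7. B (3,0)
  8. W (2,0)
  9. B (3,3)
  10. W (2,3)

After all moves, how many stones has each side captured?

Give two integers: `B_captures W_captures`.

Move 1: B@(1,2) -> caps B=0 W=0
Move 2: W@(0,0) -> caps B=0 W=0
Move 3: B@(1,3) -> caps B=0 W=0
Move 4: W@(0,1) -> caps B=0 W=0
Move 5: B@(2,2) -> caps B=0 W=0
Move 6: W@(3,1) -> caps B=0 W=0
Move 7: B@(3,0) -> caps B=0 W=0
Move 8: W@(2,0) -> caps B=0 W=1
Move 9: B@(3,3) -> caps B=0 W=1
Move 10: W@(2,3) -> caps B=0 W=1

Answer: 0 1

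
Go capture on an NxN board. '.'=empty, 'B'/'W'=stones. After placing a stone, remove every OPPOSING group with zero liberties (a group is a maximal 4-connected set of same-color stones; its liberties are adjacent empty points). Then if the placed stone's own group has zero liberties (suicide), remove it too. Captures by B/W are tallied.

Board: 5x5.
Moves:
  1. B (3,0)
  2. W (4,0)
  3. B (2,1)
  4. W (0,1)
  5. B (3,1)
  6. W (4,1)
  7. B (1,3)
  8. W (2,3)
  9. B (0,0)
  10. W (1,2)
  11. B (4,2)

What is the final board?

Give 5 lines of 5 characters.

Move 1: B@(3,0) -> caps B=0 W=0
Move 2: W@(4,0) -> caps B=0 W=0
Move 3: B@(2,1) -> caps B=0 W=0
Move 4: W@(0,1) -> caps B=0 W=0
Move 5: B@(3,1) -> caps B=0 W=0
Move 6: W@(4,1) -> caps B=0 W=0
Move 7: B@(1,3) -> caps B=0 W=0
Move 8: W@(2,3) -> caps B=0 W=0
Move 9: B@(0,0) -> caps B=0 W=0
Move 10: W@(1,2) -> caps B=0 W=0
Move 11: B@(4,2) -> caps B=2 W=0

Answer: BW...
..WB.
.B.W.
BB...
..B..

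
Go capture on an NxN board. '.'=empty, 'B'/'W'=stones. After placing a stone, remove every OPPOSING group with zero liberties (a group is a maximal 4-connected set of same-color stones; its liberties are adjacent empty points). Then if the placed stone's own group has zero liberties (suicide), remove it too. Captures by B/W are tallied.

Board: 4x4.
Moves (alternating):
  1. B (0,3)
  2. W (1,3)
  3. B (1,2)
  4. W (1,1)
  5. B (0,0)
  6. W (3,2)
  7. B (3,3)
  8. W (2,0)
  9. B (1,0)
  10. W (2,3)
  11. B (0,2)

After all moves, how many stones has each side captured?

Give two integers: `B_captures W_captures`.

Move 1: B@(0,3) -> caps B=0 W=0
Move 2: W@(1,3) -> caps B=0 W=0
Move 3: B@(1,2) -> caps B=0 W=0
Move 4: W@(1,1) -> caps B=0 W=0
Move 5: B@(0,0) -> caps B=0 W=0
Move 6: W@(3,2) -> caps B=0 W=0
Move 7: B@(3,3) -> caps B=0 W=0
Move 8: W@(2,0) -> caps B=0 W=0
Move 9: B@(1,0) -> caps B=0 W=0
Move 10: W@(2,3) -> caps B=0 W=1
Move 11: B@(0,2) -> caps B=0 W=1

Answer: 0 1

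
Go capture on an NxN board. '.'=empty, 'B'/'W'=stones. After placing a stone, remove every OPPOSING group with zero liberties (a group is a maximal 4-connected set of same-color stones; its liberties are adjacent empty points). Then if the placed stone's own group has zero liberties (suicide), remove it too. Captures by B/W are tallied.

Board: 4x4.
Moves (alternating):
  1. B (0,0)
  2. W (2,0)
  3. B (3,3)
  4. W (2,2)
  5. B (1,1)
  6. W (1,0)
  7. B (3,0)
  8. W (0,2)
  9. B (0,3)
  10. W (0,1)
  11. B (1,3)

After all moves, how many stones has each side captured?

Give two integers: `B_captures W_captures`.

Answer: 0 1

Derivation:
Move 1: B@(0,0) -> caps B=0 W=0
Move 2: W@(2,0) -> caps B=0 W=0
Move 3: B@(3,3) -> caps B=0 W=0
Move 4: W@(2,2) -> caps B=0 W=0
Move 5: B@(1,1) -> caps B=0 W=0
Move 6: W@(1,0) -> caps B=0 W=0
Move 7: B@(3,0) -> caps B=0 W=0
Move 8: W@(0,2) -> caps B=0 W=0
Move 9: B@(0,3) -> caps B=0 W=0
Move 10: W@(0,1) -> caps B=0 W=1
Move 11: B@(1,3) -> caps B=0 W=1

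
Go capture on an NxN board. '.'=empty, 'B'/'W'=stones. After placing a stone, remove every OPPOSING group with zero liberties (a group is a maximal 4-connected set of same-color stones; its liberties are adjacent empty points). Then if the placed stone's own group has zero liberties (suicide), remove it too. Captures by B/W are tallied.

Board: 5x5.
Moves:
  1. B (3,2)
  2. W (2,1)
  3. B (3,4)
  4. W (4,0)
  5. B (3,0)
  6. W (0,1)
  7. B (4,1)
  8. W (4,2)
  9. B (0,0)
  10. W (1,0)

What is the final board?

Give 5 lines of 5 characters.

Answer: .W...
W....
.W...
B.B.B
.BW..

Derivation:
Move 1: B@(3,2) -> caps B=0 W=0
Move 2: W@(2,1) -> caps B=0 W=0
Move 3: B@(3,4) -> caps B=0 W=0
Move 4: W@(4,0) -> caps B=0 W=0
Move 5: B@(3,0) -> caps B=0 W=0
Move 6: W@(0,1) -> caps B=0 W=0
Move 7: B@(4,1) -> caps B=1 W=0
Move 8: W@(4,2) -> caps B=1 W=0
Move 9: B@(0,0) -> caps B=1 W=0
Move 10: W@(1,0) -> caps B=1 W=1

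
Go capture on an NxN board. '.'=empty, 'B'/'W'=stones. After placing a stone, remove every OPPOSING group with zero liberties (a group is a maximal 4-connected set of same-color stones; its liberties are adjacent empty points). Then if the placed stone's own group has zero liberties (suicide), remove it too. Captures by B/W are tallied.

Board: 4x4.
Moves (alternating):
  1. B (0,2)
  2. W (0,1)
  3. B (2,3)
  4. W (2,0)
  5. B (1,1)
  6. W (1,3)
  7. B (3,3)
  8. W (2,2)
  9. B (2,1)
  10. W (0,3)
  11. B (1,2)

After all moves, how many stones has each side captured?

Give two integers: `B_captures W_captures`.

Answer: 2 0

Derivation:
Move 1: B@(0,2) -> caps B=0 W=0
Move 2: W@(0,1) -> caps B=0 W=0
Move 3: B@(2,3) -> caps B=0 W=0
Move 4: W@(2,0) -> caps B=0 W=0
Move 5: B@(1,1) -> caps B=0 W=0
Move 6: W@(1,3) -> caps B=0 W=0
Move 7: B@(3,3) -> caps B=0 W=0
Move 8: W@(2,2) -> caps B=0 W=0
Move 9: B@(2,1) -> caps B=0 W=0
Move 10: W@(0,3) -> caps B=0 W=0
Move 11: B@(1,2) -> caps B=2 W=0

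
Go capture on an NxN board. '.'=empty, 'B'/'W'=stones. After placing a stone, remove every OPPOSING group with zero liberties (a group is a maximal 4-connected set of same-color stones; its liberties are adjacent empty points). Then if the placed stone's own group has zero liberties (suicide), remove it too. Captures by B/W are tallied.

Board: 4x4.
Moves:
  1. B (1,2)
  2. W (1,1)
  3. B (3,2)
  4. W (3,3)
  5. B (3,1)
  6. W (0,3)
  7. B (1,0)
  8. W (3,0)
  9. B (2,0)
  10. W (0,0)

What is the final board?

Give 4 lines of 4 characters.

Answer: W..W
BWB.
B...
.BBW

Derivation:
Move 1: B@(1,2) -> caps B=0 W=0
Move 2: W@(1,1) -> caps B=0 W=0
Move 3: B@(3,2) -> caps B=0 W=0
Move 4: W@(3,3) -> caps B=0 W=0
Move 5: B@(3,1) -> caps B=0 W=0
Move 6: W@(0,3) -> caps B=0 W=0
Move 7: B@(1,0) -> caps B=0 W=0
Move 8: W@(3,0) -> caps B=0 W=0
Move 9: B@(2,0) -> caps B=1 W=0
Move 10: W@(0,0) -> caps B=1 W=0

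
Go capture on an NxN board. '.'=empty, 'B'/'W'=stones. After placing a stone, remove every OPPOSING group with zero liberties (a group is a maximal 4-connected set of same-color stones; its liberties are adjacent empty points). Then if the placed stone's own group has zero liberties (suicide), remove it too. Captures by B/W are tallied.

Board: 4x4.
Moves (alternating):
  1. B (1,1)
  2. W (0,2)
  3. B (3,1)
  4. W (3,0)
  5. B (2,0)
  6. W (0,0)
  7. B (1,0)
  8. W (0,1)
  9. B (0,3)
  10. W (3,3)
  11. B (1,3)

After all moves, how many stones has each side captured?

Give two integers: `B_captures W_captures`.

Move 1: B@(1,1) -> caps B=0 W=0
Move 2: W@(0,2) -> caps B=0 W=0
Move 3: B@(3,1) -> caps B=0 W=0
Move 4: W@(3,0) -> caps B=0 W=0
Move 5: B@(2,0) -> caps B=1 W=0
Move 6: W@(0,0) -> caps B=1 W=0
Move 7: B@(1,0) -> caps B=1 W=0
Move 8: W@(0,1) -> caps B=1 W=0
Move 9: B@(0,3) -> caps B=1 W=0
Move 10: W@(3,3) -> caps B=1 W=0
Move 11: B@(1,3) -> caps B=1 W=0

Answer: 1 0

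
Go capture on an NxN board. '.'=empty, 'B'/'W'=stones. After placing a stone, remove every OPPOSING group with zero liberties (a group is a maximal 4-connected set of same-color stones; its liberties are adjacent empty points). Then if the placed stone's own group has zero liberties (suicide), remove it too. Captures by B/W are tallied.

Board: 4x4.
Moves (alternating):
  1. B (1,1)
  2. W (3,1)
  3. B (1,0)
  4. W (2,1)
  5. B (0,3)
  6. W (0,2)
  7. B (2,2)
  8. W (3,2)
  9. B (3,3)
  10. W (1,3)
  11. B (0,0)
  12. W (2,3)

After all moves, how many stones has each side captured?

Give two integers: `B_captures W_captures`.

Answer: 0 2

Derivation:
Move 1: B@(1,1) -> caps B=0 W=0
Move 2: W@(3,1) -> caps B=0 W=0
Move 3: B@(1,0) -> caps B=0 W=0
Move 4: W@(2,1) -> caps B=0 W=0
Move 5: B@(0,3) -> caps B=0 W=0
Move 6: W@(0,2) -> caps B=0 W=0
Move 7: B@(2,2) -> caps B=0 W=0
Move 8: W@(3,2) -> caps B=0 W=0
Move 9: B@(3,3) -> caps B=0 W=0
Move 10: W@(1,3) -> caps B=0 W=1
Move 11: B@(0,0) -> caps B=0 W=1
Move 12: W@(2,3) -> caps B=0 W=2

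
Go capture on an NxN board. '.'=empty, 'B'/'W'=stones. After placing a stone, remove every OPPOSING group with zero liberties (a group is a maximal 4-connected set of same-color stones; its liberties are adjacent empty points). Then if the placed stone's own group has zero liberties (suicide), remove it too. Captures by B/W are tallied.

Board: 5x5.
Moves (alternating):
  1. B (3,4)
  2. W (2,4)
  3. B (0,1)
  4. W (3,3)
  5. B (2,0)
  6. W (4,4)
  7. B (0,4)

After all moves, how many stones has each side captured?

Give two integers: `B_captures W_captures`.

Move 1: B@(3,4) -> caps B=0 W=0
Move 2: W@(2,4) -> caps B=0 W=0
Move 3: B@(0,1) -> caps B=0 W=0
Move 4: W@(3,3) -> caps B=0 W=0
Move 5: B@(2,0) -> caps B=0 W=0
Move 6: W@(4,4) -> caps B=0 W=1
Move 7: B@(0,4) -> caps B=0 W=1

Answer: 0 1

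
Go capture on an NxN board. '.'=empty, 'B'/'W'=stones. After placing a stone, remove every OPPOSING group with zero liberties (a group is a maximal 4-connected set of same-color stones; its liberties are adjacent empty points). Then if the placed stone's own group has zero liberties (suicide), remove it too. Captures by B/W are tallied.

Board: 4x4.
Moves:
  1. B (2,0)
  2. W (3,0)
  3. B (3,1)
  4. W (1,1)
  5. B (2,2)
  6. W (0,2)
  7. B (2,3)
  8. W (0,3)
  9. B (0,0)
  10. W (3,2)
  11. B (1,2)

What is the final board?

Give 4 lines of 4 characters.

Answer: B.WW
.WB.
B.BB
.BW.

Derivation:
Move 1: B@(2,0) -> caps B=0 W=0
Move 2: W@(3,0) -> caps B=0 W=0
Move 3: B@(3,1) -> caps B=1 W=0
Move 4: W@(1,1) -> caps B=1 W=0
Move 5: B@(2,2) -> caps B=1 W=0
Move 6: W@(0,2) -> caps B=1 W=0
Move 7: B@(2,3) -> caps B=1 W=0
Move 8: W@(0,3) -> caps B=1 W=0
Move 9: B@(0,0) -> caps B=1 W=0
Move 10: W@(3,2) -> caps B=1 W=0
Move 11: B@(1,2) -> caps B=1 W=0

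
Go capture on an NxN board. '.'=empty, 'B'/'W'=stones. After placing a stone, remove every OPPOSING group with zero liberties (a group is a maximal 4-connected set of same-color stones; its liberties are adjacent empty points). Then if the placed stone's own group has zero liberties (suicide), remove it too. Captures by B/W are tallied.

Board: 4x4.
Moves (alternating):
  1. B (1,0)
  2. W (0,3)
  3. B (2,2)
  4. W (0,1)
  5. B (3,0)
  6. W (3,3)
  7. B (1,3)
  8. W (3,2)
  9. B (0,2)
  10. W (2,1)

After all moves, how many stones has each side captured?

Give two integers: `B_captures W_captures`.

Move 1: B@(1,0) -> caps B=0 W=0
Move 2: W@(0,3) -> caps B=0 W=0
Move 3: B@(2,2) -> caps B=0 W=0
Move 4: W@(0,1) -> caps B=0 W=0
Move 5: B@(3,0) -> caps B=0 W=0
Move 6: W@(3,3) -> caps B=0 W=0
Move 7: B@(1,3) -> caps B=0 W=0
Move 8: W@(3,2) -> caps B=0 W=0
Move 9: B@(0,2) -> caps B=1 W=0
Move 10: W@(2,1) -> caps B=1 W=0

Answer: 1 0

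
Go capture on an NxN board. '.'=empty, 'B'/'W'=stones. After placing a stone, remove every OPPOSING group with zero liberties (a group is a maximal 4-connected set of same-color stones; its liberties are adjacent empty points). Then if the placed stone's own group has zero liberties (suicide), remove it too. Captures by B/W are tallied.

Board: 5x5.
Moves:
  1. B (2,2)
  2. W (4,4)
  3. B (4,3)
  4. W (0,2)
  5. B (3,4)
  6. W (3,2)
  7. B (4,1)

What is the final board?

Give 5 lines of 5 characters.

Move 1: B@(2,2) -> caps B=0 W=0
Move 2: W@(4,4) -> caps B=0 W=0
Move 3: B@(4,3) -> caps B=0 W=0
Move 4: W@(0,2) -> caps B=0 W=0
Move 5: B@(3,4) -> caps B=1 W=0
Move 6: W@(3,2) -> caps B=1 W=0
Move 7: B@(4,1) -> caps B=1 W=0

Answer: ..W..
.....
..B..
..W.B
.B.B.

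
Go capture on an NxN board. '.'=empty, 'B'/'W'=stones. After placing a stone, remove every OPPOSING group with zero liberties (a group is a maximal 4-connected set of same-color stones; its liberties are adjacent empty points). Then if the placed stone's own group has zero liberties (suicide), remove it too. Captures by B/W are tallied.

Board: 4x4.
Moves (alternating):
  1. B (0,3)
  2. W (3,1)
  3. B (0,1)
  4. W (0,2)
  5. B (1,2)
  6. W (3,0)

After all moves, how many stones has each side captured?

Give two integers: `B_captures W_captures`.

Move 1: B@(0,3) -> caps B=0 W=0
Move 2: W@(3,1) -> caps B=0 W=0
Move 3: B@(0,1) -> caps B=0 W=0
Move 4: W@(0,2) -> caps B=0 W=0
Move 5: B@(1,2) -> caps B=1 W=0
Move 6: W@(3,0) -> caps B=1 W=0

Answer: 1 0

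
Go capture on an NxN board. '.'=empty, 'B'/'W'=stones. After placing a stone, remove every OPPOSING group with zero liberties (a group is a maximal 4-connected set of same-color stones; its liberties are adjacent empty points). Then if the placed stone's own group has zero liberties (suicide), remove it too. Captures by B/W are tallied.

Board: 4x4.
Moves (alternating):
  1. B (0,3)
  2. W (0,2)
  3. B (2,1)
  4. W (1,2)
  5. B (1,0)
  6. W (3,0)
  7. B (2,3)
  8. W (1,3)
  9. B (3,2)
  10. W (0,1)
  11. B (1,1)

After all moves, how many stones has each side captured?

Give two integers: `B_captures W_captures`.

Answer: 0 1

Derivation:
Move 1: B@(0,3) -> caps B=0 W=0
Move 2: W@(0,2) -> caps B=0 W=0
Move 3: B@(2,1) -> caps B=0 W=0
Move 4: W@(1,2) -> caps B=0 W=0
Move 5: B@(1,0) -> caps B=0 W=0
Move 6: W@(3,0) -> caps B=0 W=0
Move 7: B@(2,3) -> caps B=0 W=0
Move 8: W@(1,3) -> caps B=0 W=1
Move 9: B@(3,2) -> caps B=0 W=1
Move 10: W@(0,1) -> caps B=0 W=1
Move 11: B@(1,1) -> caps B=0 W=1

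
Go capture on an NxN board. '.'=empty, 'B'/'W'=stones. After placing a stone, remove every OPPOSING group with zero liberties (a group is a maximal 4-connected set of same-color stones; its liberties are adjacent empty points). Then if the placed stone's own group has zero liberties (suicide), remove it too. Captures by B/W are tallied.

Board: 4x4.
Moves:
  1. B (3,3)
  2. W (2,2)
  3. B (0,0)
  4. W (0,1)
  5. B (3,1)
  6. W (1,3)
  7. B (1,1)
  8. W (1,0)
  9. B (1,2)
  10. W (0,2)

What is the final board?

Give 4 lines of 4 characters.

Move 1: B@(3,3) -> caps B=0 W=0
Move 2: W@(2,2) -> caps B=0 W=0
Move 3: B@(0,0) -> caps B=0 W=0
Move 4: W@(0,1) -> caps B=0 W=0
Move 5: B@(3,1) -> caps B=0 W=0
Move 6: W@(1,3) -> caps B=0 W=0
Move 7: B@(1,1) -> caps B=0 W=0
Move 8: W@(1,0) -> caps B=0 W=1
Move 9: B@(1,2) -> caps B=0 W=1
Move 10: W@(0,2) -> caps B=0 W=1

Answer: .WW.
WBBW
..W.
.B.B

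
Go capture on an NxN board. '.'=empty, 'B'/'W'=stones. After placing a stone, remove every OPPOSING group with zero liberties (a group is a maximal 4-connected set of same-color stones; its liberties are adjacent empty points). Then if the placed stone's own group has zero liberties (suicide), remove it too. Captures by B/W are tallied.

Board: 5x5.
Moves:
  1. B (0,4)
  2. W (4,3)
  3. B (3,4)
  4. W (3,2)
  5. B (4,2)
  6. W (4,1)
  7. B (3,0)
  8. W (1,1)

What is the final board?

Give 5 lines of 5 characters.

Answer: ....B
.W...
.....
B.W.B
.W.W.

Derivation:
Move 1: B@(0,4) -> caps B=0 W=0
Move 2: W@(4,3) -> caps B=0 W=0
Move 3: B@(3,4) -> caps B=0 W=0
Move 4: W@(3,2) -> caps B=0 W=0
Move 5: B@(4,2) -> caps B=0 W=0
Move 6: W@(4,1) -> caps B=0 W=1
Move 7: B@(3,0) -> caps B=0 W=1
Move 8: W@(1,1) -> caps B=0 W=1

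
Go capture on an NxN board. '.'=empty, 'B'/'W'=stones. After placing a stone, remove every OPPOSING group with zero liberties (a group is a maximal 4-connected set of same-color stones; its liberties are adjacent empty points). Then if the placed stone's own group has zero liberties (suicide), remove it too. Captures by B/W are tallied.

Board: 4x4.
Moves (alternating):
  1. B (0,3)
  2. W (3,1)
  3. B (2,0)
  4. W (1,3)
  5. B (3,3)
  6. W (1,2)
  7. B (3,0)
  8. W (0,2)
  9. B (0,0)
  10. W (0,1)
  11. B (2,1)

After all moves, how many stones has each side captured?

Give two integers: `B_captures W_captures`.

Answer: 0 1

Derivation:
Move 1: B@(0,3) -> caps B=0 W=0
Move 2: W@(3,1) -> caps B=0 W=0
Move 3: B@(2,0) -> caps B=0 W=0
Move 4: W@(1,3) -> caps B=0 W=0
Move 5: B@(3,3) -> caps B=0 W=0
Move 6: W@(1,2) -> caps B=0 W=0
Move 7: B@(3,0) -> caps B=0 W=0
Move 8: W@(0,2) -> caps B=0 W=1
Move 9: B@(0,0) -> caps B=0 W=1
Move 10: W@(0,1) -> caps B=0 W=1
Move 11: B@(2,1) -> caps B=0 W=1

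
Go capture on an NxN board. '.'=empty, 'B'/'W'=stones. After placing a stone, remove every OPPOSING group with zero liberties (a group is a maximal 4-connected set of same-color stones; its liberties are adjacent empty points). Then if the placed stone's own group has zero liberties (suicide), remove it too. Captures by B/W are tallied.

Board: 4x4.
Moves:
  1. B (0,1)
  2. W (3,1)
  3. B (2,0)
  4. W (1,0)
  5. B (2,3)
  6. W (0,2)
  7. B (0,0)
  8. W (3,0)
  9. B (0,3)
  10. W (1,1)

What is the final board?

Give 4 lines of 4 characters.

Answer: ..WB
WW..
B..B
WW..

Derivation:
Move 1: B@(0,1) -> caps B=0 W=0
Move 2: W@(3,1) -> caps B=0 W=0
Move 3: B@(2,0) -> caps B=0 W=0
Move 4: W@(1,0) -> caps B=0 W=0
Move 5: B@(2,3) -> caps B=0 W=0
Move 6: W@(0,2) -> caps B=0 W=0
Move 7: B@(0,0) -> caps B=0 W=0
Move 8: W@(3,0) -> caps B=0 W=0
Move 9: B@(0,3) -> caps B=0 W=0
Move 10: W@(1,1) -> caps B=0 W=2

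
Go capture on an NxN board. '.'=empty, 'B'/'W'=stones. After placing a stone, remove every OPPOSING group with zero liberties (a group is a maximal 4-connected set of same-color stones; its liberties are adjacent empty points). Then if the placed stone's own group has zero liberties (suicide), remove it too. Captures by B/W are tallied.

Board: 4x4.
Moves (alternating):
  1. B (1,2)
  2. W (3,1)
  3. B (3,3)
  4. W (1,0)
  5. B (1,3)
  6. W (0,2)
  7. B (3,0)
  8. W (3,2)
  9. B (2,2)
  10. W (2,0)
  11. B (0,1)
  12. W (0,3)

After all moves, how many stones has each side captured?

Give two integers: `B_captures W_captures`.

Move 1: B@(1,2) -> caps B=0 W=0
Move 2: W@(3,1) -> caps B=0 W=0
Move 3: B@(3,3) -> caps B=0 W=0
Move 4: W@(1,0) -> caps B=0 W=0
Move 5: B@(1,3) -> caps B=0 W=0
Move 6: W@(0,2) -> caps B=0 W=0
Move 7: B@(3,0) -> caps B=0 W=0
Move 8: W@(3,2) -> caps B=0 W=0
Move 9: B@(2,2) -> caps B=0 W=0
Move 10: W@(2,0) -> caps B=0 W=1
Move 11: B@(0,1) -> caps B=0 W=1
Move 12: W@(0,3) -> caps B=0 W=1

Answer: 0 1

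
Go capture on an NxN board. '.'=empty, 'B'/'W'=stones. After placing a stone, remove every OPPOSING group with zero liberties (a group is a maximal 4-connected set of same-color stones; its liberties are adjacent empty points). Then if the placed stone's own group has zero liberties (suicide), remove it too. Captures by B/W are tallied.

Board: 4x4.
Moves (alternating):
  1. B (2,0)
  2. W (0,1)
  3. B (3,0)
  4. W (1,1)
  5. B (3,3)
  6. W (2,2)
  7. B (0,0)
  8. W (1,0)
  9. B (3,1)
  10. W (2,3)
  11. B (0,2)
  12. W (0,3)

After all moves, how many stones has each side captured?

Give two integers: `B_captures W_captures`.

Answer: 0 1

Derivation:
Move 1: B@(2,0) -> caps B=0 W=0
Move 2: W@(0,1) -> caps B=0 W=0
Move 3: B@(3,0) -> caps B=0 W=0
Move 4: W@(1,1) -> caps B=0 W=0
Move 5: B@(3,3) -> caps B=0 W=0
Move 6: W@(2,2) -> caps B=0 W=0
Move 7: B@(0,0) -> caps B=0 W=0
Move 8: W@(1,0) -> caps B=0 W=1
Move 9: B@(3,1) -> caps B=0 W=1
Move 10: W@(2,3) -> caps B=0 W=1
Move 11: B@(0,2) -> caps B=0 W=1
Move 12: W@(0,3) -> caps B=0 W=1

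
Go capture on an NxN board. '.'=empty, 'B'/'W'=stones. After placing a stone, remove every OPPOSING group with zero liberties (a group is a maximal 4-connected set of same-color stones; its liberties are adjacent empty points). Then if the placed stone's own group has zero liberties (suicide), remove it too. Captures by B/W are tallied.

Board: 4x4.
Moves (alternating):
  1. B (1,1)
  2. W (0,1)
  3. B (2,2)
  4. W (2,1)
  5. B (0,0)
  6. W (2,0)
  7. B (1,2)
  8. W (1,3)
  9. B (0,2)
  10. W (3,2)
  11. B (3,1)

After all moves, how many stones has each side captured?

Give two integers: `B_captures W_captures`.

Answer: 1 0

Derivation:
Move 1: B@(1,1) -> caps B=0 W=0
Move 2: W@(0,1) -> caps B=0 W=0
Move 3: B@(2,2) -> caps B=0 W=0
Move 4: W@(2,1) -> caps B=0 W=0
Move 5: B@(0,0) -> caps B=0 W=0
Move 6: W@(2,0) -> caps B=0 W=0
Move 7: B@(1,2) -> caps B=0 W=0
Move 8: W@(1,3) -> caps B=0 W=0
Move 9: B@(0,2) -> caps B=1 W=0
Move 10: W@(3,2) -> caps B=1 W=0
Move 11: B@(3,1) -> caps B=1 W=0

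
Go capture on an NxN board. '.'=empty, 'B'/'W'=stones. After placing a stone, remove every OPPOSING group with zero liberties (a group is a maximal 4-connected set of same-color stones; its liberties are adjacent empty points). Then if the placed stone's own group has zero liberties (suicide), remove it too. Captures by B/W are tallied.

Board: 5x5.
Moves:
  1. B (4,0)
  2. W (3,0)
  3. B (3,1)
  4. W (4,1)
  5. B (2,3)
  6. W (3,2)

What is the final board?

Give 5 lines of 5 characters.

Move 1: B@(4,0) -> caps B=0 W=0
Move 2: W@(3,0) -> caps B=0 W=0
Move 3: B@(3,1) -> caps B=0 W=0
Move 4: W@(4,1) -> caps B=0 W=1
Move 5: B@(2,3) -> caps B=0 W=1
Move 6: W@(3,2) -> caps B=0 W=1

Answer: .....
.....
...B.
WBW..
.W...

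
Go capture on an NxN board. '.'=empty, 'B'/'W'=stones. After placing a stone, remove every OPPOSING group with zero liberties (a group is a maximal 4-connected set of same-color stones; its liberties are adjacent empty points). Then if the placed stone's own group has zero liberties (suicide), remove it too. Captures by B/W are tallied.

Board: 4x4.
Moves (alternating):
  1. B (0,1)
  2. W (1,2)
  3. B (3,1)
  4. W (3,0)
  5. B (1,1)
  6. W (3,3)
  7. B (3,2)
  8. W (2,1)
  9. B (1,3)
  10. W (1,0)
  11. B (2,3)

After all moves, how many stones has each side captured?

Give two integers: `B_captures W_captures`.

Answer: 1 0

Derivation:
Move 1: B@(0,1) -> caps B=0 W=0
Move 2: W@(1,2) -> caps B=0 W=0
Move 3: B@(3,1) -> caps B=0 W=0
Move 4: W@(3,0) -> caps B=0 W=0
Move 5: B@(1,1) -> caps B=0 W=0
Move 6: W@(3,3) -> caps B=0 W=0
Move 7: B@(3,2) -> caps B=0 W=0
Move 8: W@(2,1) -> caps B=0 W=0
Move 9: B@(1,3) -> caps B=0 W=0
Move 10: W@(1,0) -> caps B=0 W=0
Move 11: B@(2,3) -> caps B=1 W=0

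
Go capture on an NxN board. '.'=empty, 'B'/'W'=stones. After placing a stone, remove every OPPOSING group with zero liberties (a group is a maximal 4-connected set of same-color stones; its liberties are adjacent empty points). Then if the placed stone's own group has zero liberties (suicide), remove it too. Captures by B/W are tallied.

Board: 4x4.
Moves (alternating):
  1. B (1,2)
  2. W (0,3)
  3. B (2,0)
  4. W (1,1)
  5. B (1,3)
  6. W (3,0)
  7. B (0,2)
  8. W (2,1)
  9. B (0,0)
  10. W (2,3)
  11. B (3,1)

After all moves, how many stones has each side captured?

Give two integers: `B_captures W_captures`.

Move 1: B@(1,2) -> caps B=0 W=0
Move 2: W@(0,3) -> caps B=0 W=0
Move 3: B@(2,0) -> caps B=0 W=0
Move 4: W@(1,1) -> caps B=0 W=0
Move 5: B@(1,3) -> caps B=0 W=0
Move 6: W@(3,0) -> caps B=0 W=0
Move 7: B@(0,2) -> caps B=1 W=0
Move 8: W@(2,1) -> caps B=1 W=0
Move 9: B@(0,0) -> caps B=1 W=0
Move 10: W@(2,3) -> caps B=1 W=0
Move 11: B@(3,1) -> caps B=2 W=0

Answer: 2 0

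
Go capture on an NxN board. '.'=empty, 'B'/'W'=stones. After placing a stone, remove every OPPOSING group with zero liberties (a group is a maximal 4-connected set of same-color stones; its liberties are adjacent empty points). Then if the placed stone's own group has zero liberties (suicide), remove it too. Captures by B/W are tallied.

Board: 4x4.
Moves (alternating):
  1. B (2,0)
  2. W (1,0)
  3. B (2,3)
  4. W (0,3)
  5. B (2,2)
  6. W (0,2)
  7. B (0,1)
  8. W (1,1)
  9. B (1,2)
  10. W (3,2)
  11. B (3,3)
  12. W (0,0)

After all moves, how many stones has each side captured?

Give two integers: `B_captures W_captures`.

Move 1: B@(2,0) -> caps B=0 W=0
Move 2: W@(1,0) -> caps B=0 W=0
Move 3: B@(2,3) -> caps B=0 W=0
Move 4: W@(0,3) -> caps B=0 W=0
Move 5: B@(2,2) -> caps B=0 W=0
Move 6: W@(0,2) -> caps B=0 W=0
Move 7: B@(0,1) -> caps B=0 W=0
Move 8: W@(1,1) -> caps B=0 W=0
Move 9: B@(1,2) -> caps B=0 W=0
Move 10: W@(3,2) -> caps B=0 W=0
Move 11: B@(3,3) -> caps B=0 W=0
Move 12: W@(0,0) -> caps B=0 W=1

Answer: 0 1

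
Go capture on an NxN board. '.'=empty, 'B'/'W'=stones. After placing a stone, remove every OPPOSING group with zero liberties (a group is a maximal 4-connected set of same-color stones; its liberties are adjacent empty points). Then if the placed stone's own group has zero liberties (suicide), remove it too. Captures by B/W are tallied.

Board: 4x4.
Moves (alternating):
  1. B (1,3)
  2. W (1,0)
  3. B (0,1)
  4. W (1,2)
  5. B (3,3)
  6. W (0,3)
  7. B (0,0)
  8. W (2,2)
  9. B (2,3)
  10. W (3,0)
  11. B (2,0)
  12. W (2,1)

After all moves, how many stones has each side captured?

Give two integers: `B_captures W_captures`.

Move 1: B@(1,3) -> caps B=0 W=0
Move 2: W@(1,0) -> caps B=0 W=0
Move 3: B@(0,1) -> caps B=0 W=0
Move 4: W@(1,2) -> caps B=0 W=0
Move 5: B@(3,3) -> caps B=0 W=0
Move 6: W@(0,3) -> caps B=0 W=0
Move 7: B@(0,0) -> caps B=0 W=0
Move 8: W@(2,2) -> caps B=0 W=0
Move 9: B@(2,3) -> caps B=0 W=0
Move 10: W@(3,0) -> caps B=0 W=0
Move 11: B@(2,0) -> caps B=0 W=0
Move 12: W@(2,1) -> caps B=0 W=1

Answer: 0 1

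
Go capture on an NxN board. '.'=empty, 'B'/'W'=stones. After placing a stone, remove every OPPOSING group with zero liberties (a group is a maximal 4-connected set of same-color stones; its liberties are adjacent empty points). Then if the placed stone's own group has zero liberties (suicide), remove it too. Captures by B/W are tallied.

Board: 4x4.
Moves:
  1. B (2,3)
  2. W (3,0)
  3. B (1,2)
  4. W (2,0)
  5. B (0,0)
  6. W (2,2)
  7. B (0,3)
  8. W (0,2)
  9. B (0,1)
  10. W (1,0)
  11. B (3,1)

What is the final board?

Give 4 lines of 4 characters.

Answer: BB.B
W.B.
W.WB
WB..

Derivation:
Move 1: B@(2,3) -> caps B=0 W=0
Move 2: W@(3,0) -> caps B=0 W=0
Move 3: B@(1,2) -> caps B=0 W=0
Move 4: W@(2,0) -> caps B=0 W=0
Move 5: B@(0,0) -> caps B=0 W=0
Move 6: W@(2,2) -> caps B=0 W=0
Move 7: B@(0,3) -> caps B=0 W=0
Move 8: W@(0,2) -> caps B=0 W=0
Move 9: B@(0,1) -> caps B=1 W=0
Move 10: W@(1,0) -> caps B=1 W=0
Move 11: B@(3,1) -> caps B=1 W=0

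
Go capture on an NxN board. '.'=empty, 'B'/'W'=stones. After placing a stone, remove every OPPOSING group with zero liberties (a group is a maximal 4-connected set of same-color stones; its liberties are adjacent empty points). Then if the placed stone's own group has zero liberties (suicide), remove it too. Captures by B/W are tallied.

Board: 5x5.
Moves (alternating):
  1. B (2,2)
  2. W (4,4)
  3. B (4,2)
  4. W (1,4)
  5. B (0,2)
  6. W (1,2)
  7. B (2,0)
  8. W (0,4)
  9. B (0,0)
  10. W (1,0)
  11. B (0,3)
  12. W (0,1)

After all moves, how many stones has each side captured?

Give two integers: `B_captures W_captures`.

Move 1: B@(2,2) -> caps B=0 W=0
Move 2: W@(4,4) -> caps B=0 W=0
Move 3: B@(4,2) -> caps B=0 W=0
Move 4: W@(1,4) -> caps B=0 W=0
Move 5: B@(0,2) -> caps B=0 W=0
Move 6: W@(1,2) -> caps B=0 W=0
Move 7: B@(2,0) -> caps B=0 W=0
Move 8: W@(0,4) -> caps B=0 W=0
Move 9: B@(0,0) -> caps B=0 W=0
Move 10: W@(1,0) -> caps B=0 W=0
Move 11: B@(0,3) -> caps B=0 W=0
Move 12: W@(0,1) -> caps B=0 W=1

Answer: 0 1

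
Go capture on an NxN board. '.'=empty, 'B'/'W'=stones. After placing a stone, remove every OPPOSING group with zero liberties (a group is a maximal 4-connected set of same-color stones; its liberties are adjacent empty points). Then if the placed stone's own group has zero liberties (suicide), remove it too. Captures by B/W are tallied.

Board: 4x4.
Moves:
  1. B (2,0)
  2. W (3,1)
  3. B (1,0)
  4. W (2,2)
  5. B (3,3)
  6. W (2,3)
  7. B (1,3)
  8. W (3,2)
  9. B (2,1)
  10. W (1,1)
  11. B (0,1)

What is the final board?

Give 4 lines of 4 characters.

Move 1: B@(2,0) -> caps B=0 W=0
Move 2: W@(3,1) -> caps B=0 W=0
Move 3: B@(1,0) -> caps B=0 W=0
Move 4: W@(2,2) -> caps B=0 W=0
Move 5: B@(3,3) -> caps B=0 W=0
Move 6: W@(2,3) -> caps B=0 W=0
Move 7: B@(1,3) -> caps B=0 W=0
Move 8: W@(3,2) -> caps B=0 W=1
Move 9: B@(2,1) -> caps B=0 W=1
Move 10: W@(1,1) -> caps B=0 W=1
Move 11: B@(0,1) -> caps B=0 W=1

Answer: .B..
BW.B
BBWW
.WW.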